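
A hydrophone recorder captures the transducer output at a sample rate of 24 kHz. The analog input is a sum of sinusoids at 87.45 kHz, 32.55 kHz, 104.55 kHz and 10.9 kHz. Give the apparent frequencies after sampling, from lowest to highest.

fs/2 = 12 kHz.
87.45 kHz mod fs = 15.45 kHz.
15.45 kHz > fs/2 = 12 kHz, folds to fs − 15.45 kHz = 8.55 kHz.
32.55 kHz mod fs = 8.55 kHz.
8.55 kHz ≤ fs/2 = 12 kHz, appears at 8.55 kHz.
104.55 kHz mod fs = 8.55 kHz.
8.55 kHz ≤ fs/2 = 12 kHz, appears at 8.55 kHz.
10.9 kHz ≤ fs/2 = 12 kHz, passes unchanged.
Distinct values: {8.55 kHz, 10.9 kHz}.

8.55 kHz, 10.9 kHz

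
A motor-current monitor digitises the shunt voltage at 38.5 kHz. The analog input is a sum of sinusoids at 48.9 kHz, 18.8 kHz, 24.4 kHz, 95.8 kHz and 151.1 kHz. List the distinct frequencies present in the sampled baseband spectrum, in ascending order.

2.9 kHz, 10.4 kHz, 14.1 kHz, 18.8 kHz

fs/2 = 19.25 kHz.
48.9 kHz mod fs = 10.4 kHz.
10.4 kHz ≤ fs/2 = 19.25 kHz, appears at 10.4 kHz.
18.8 kHz ≤ fs/2 = 19.25 kHz, passes unchanged.
24.4 kHz > fs/2 = 19.25 kHz, folds to fs − 24.4 kHz = 14.1 kHz.
95.8 kHz mod fs = 18.8 kHz.
18.8 kHz ≤ fs/2 = 19.25 kHz, appears at 18.8 kHz.
151.1 kHz mod fs = 35.6 kHz.
35.6 kHz > fs/2 = 19.25 kHz, folds to fs − 35.6 kHz = 2.9 kHz.
Distinct values: {2.9 kHz, 10.4 kHz, 14.1 kHz, 18.8 kHz}.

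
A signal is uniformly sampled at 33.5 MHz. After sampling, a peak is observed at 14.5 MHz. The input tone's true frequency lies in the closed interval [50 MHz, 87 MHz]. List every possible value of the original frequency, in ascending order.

52.5 MHz, 81.5 MHz, 86 MHz

Frequencies that alias to 14.5 MHz are k·fs ± 14.5 MHz for integer k ≥ 0.
k=0: 14.5 MHz.
k=1: 19 MHz, 48 MHz.
k=2: 52.5 MHz, 81.5 MHz.
k=3: 86 MHz, 115 MHz.
k=4: 119.5 MHz, 148.5 MHz.
Within [50 MHz, 87 MHz]: 52.5 MHz, 81.5 MHz, 86 MHz.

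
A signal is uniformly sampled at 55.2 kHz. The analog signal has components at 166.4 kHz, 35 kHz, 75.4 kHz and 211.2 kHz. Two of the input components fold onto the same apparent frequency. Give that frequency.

20.2 kHz

fs/2 = 27.6 kHz.
166.4 kHz mod fs = 0.8 kHz.
0.8 kHz ≤ fs/2 = 27.6 kHz, appears at 0.8 kHz.
35 kHz > fs/2 = 27.6 kHz, folds to fs − 35 kHz = 20.2 kHz.
75.4 kHz mod fs = 20.2 kHz.
20.2 kHz ≤ fs/2 = 27.6 kHz, appears at 20.2 kHz.
211.2 kHz mod fs = 45.6 kHz.
45.6 kHz > fs/2 = 27.6 kHz, folds to fs − 45.6 kHz = 9.6 kHz.
35 kHz and 75.4 kHz both map to 20.2 kHz.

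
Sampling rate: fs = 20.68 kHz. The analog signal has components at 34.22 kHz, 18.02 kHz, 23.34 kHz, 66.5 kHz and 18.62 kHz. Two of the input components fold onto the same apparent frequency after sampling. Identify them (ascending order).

18.02 kHz, 23.34 kHz

fs/2 = 10.34 kHz.
34.22 kHz mod fs = 13.54 kHz.
13.54 kHz > fs/2 = 10.34 kHz, folds to fs − 13.54 kHz = 7.14 kHz.
18.02 kHz > fs/2 = 10.34 kHz, folds to fs − 18.02 kHz = 2.66 kHz.
23.34 kHz mod fs = 2.66 kHz.
2.66 kHz ≤ fs/2 = 10.34 kHz, appears at 2.66 kHz.
66.5 kHz mod fs = 4.46 kHz.
4.46 kHz ≤ fs/2 = 10.34 kHz, appears at 4.46 kHz.
18.62 kHz > fs/2 = 10.34 kHz, folds to fs − 18.62 kHz = 2.06 kHz.
18.02 kHz and 23.34 kHz both map to 2.66 kHz.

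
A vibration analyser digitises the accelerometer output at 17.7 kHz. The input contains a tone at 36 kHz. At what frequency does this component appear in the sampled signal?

0.6 kHz

36 kHz mod fs = 0.6 kHz.
0.6 kHz ≤ fs/2 = 8.85 kHz, appears at 0.6 kHz.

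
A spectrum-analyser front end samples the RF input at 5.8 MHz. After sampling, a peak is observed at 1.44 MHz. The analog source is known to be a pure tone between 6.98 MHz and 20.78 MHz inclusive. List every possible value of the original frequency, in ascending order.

7.24 MHz, 10.16 MHz, 13.04 MHz, 15.96 MHz, 18.84 MHz

Frequencies that alias to 1.44 MHz are k·fs ± 1.44 MHz for integer k ≥ 0.
k=0: 1.44 MHz.
k=1: 4.36 MHz, 7.24 MHz.
k=2: 10.16 MHz, 13.04 MHz.
k=3: 15.96 MHz, 18.84 MHz.
k=4: 21.76 MHz, 24.64 MHz.
Within [6.98 MHz, 20.78 MHz]: 7.24 MHz, 10.16 MHz, 13.04 MHz, 15.96 MHz, 18.84 MHz.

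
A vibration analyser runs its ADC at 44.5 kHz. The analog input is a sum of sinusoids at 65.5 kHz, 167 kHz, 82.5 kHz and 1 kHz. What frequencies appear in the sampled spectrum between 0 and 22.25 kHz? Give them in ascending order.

1 kHz, 6.5 kHz, 11 kHz, 21 kHz

fs/2 = 22.25 kHz.
65.5 kHz mod fs = 21 kHz.
21 kHz ≤ fs/2 = 22.25 kHz, appears at 21 kHz.
167 kHz mod fs = 33.5 kHz.
33.5 kHz > fs/2 = 22.25 kHz, folds to fs − 33.5 kHz = 11 kHz.
82.5 kHz mod fs = 38 kHz.
38 kHz > fs/2 = 22.25 kHz, folds to fs − 38 kHz = 6.5 kHz.
1 kHz ≤ fs/2 = 22.25 kHz, passes unchanged.
Distinct values: {1 kHz, 6.5 kHz, 11 kHz, 21 kHz}.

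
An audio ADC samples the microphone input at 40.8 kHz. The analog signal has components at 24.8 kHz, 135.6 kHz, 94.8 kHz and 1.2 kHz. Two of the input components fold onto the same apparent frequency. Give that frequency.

13.2 kHz

fs/2 = 20.4 kHz.
24.8 kHz > fs/2 = 20.4 kHz, folds to fs − 24.8 kHz = 16 kHz.
135.6 kHz mod fs = 13.2 kHz.
13.2 kHz ≤ fs/2 = 20.4 kHz, appears at 13.2 kHz.
94.8 kHz mod fs = 13.2 kHz.
13.2 kHz ≤ fs/2 = 20.4 kHz, appears at 13.2 kHz.
1.2 kHz ≤ fs/2 = 20.4 kHz, passes unchanged.
94.8 kHz and 135.6 kHz both map to 13.2 kHz.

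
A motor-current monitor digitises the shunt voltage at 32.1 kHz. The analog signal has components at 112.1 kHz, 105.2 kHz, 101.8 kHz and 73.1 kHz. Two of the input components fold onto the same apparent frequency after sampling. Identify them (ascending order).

73.1 kHz, 105.2 kHz

fs/2 = 16.05 kHz.
112.1 kHz mod fs = 15.8 kHz.
15.8 kHz ≤ fs/2 = 16.05 kHz, appears at 15.8 kHz.
105.2 kHz mod fs = 8.9 kHz.
8.9 kHz ≤ fs/2 = 16.05 kHz, appears at 8.9 kHz.
101.8 kHz mod fs = 5.5 kHz.
5.5 kHz ≤ fs/2 = 16.05 kHz, appears at 5.5 kHz.
73.1 kHz mod fs = 8.9 kHz.
8.9 kHz ≤ fs/2 = 16.05 kHz, appears at 8.9 kHz.
73.1 kHz and 105.2 kHz both map to 8.9 kHz.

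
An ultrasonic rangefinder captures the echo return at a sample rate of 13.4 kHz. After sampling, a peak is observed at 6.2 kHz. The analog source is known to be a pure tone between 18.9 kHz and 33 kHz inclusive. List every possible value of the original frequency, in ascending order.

Frequencies that alias to 6.2 kHz are k·fs ± 6.2 kHz for integer k ≥ 0.
k=0: 6.2 kHz.
k=1: 7.2 kHz, 19.6 kHz.
k=2: 20.6 kHz, 33 kHz.
k=3: 34 kHz, 46.4 kHz.
Within [18.9 kHz, 33 kHz]: 19.6 kHz, 20.6 kHz, 33 kHz.

19.6 kHz, 20.6 kHz, 33 kHz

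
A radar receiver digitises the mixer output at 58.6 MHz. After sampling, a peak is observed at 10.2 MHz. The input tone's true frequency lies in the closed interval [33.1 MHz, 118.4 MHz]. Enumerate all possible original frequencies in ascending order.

Frequencies that alias to 10.2 MHz are k·fs ± 10.2 MHz for integer k ≥ 0.
k=0: 10.2 MHz.
k=1: 48.4 MHz, 68.8 MHz.
k=2: 107 MHz, 127.4 MHz.
k=3: 165.6 MHz, 186 MHz.
Within [33.1 MHz, 118.4 MHz]: 48.4 MHz, 68.8 MHz, 107 MHz.

48.4 MHz, 68.8 MHz, 107 MHz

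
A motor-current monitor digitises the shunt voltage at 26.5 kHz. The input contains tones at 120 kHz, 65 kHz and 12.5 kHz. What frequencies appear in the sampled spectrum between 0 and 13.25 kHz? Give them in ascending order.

12 kHz, 12.5 kHz

fs/2 = 13.25 kHz.
120 kHz mod fs = 14 kHz.
14 kHz > fs/2 = 13.25 kHz, folds to fs − 14 kHz = 12.5 kHz.
65 kHz mod fs = 12 kHz.
12 kHz ≤ fs/2 = 13.25 kHz, appears at 12 kHz.
12.5 kHz ≤ fs/2 = 13.25 kHz, passes unchanged.
Distinct values: {12 kHz, 12.5 kHz}.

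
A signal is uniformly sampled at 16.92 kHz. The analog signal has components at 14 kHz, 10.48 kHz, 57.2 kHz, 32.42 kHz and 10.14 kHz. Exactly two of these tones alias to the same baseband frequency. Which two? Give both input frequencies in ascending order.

fs/2 = 8.46 kHz.
14 kHz > fs/2 = 8.46 kHz, folds to fs − 14 kHz = 2.92 kHz.
10.48 kHz > fs/2 = 8.46 kHz, folds to fs − 10.48 kHz = 6.44 kHz.
57.2 kHz mod fs = 6.44 kHz.
6.44 kHz ≤ fs/2 = 8.46 kHz, appears at 6.44 kHz.
32.42 kHz mod fs = 15.5 kHz.
15.5 kHz > fs/2 = 8.46 kHz, folds to fs − 15.5 kHz = 1.42 kHz.
10.14 kHz > fs/2 = 8.46 kHz, folds to fs − 10.14 kHz = 6.78 kHz.
10.48 kHz and 57.2 kHz both map to 6.44 kHz.

10.48 kHz, 57.2 kHz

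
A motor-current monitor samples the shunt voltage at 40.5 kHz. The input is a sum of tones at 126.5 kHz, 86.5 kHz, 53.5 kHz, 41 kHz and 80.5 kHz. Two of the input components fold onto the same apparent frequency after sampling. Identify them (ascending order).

41 kHz, 80.5 kHz

fs/2 = 20.25 kHz.
126.5 kHz mod fs = 5 kHz.
5 kHz ≤ fs/2 = 20.25 kHz, appears at 5 kHz.
86.5 kHz mod fs = 5.5 kHz.
5.5 kHz ≤ fs/2 = 20.25 kHz, appears at 5.5 kHz.
53.5 kHz mod fs = 13 kHz.
13 kHz ≤ fs/2 = 20.25 kHz, appears at 13 kHz.
41 kHz mod fs = 0.5 kHz.
0.5 kHz ≤ fs/2 = 20.25 kHz, appears at 0.5 kHz.
80.5 kHz mod fs = 40 kHz.
40 kHz > fs/2 = 20.25 kHz, folds to fs − 40 kHz = 0.5 kHz.
41 kHz and 80.5 kHz both map to 0.5 kHz.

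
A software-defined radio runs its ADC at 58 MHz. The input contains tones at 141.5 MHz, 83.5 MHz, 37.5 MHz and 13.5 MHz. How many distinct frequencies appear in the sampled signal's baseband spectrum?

3

fs/2 = 29 MHz.
141.5 MHz mod fs = 25.5 MHz.
25.5 MHz ≤ fs/2 = 29 MHz, appears at 25.5 MHz.
83.5 MHz mod fs = 25.5 MHz.
25.5 MHz ≤ fs/2 = 29 MHz, appears at 25.5 MHz.
37.5 MHz > fs/2 = 29 MHz, folds to fs − 37.5 MHz = 20.5 MHz.
13.5 MHz ≤ fs/2 = 29 MHz, passes unchanged.
Distinct values: {13.5 MHz, 20.5 MHz, 25.5 MHz} → 3.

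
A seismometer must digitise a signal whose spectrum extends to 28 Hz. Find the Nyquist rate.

Nyquist rate = 2 × 28 Hz = 56 Hz.

56 Hz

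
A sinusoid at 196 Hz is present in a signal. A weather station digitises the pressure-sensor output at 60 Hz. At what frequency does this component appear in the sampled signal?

196 Hz mod fs = 16 Hz.
16 Hz ≤ fs/2 = 30 Hz, appears at 16 Hz.

16 Hz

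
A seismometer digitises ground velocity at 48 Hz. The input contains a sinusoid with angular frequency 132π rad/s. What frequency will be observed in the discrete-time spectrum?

ω = 132π rad/s → f = ω/(2π) = 66 Hz.
66 Hz mod fs = 18 Hz.
18 Hz ≤ fs/2 = 24 Hz, appears at 18 Hz.

18 Hz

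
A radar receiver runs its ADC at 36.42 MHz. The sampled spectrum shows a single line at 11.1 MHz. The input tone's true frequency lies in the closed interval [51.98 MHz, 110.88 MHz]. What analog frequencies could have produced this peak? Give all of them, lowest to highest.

61.74 MHz, 83.94 MHz, 98.16 MHz

Frequencies that alias to 11.1 MHz are k·fs ± 11.1 MHz for integer k ≥ 0.
k=0: 11.1 MHz.
k=1: 25.32 MHz, 47.52 MHz.
k=2: 61.74 MHz, 83.94 MHz.
k=3: 98.16 MHz, 120.36 MHz.
k=4: 134.58 MHz, 156.78 MHz.
Within [51.98 MHz, 110.88 MHz]: 61.74 MHz, 83.94 MHz, 98.16 MHz.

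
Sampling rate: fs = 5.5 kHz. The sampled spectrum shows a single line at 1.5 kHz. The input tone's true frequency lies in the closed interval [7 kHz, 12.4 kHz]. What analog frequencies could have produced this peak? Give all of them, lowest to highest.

Frequencies that alias to 1.5 kHz are k·fs ± 1.5 kHz for integer k ≥ 0.
k=0: 1.5 kHz.
k=1: 4 kHz, 7 kHz.
k=2: 9.5 kHz, 12.5 kHz.
k=3: 15 kHz, 18 kHz.
Within [7 kHz, 12.4 kHz]: 7 kHz, 9.5 kHz.

7 kHz, 9.5 kHz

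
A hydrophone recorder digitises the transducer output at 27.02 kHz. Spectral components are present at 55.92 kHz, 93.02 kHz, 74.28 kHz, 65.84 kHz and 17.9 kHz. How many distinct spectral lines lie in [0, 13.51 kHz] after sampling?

fs/2 = 13.51 kHz.
55.92 kHz mod fs = 1.88 kHz.
1.88 kHz ≤ fs/2 = 13.51 kHz, appears at 1.88 kHz.
93.02 kHz mod fs = 11.96 kHz.
11.96 kHz ≤ fs/2 = 13.51 kHz, appears at 11.96 kHz.
74.28 kHz mod fs = 20.24 kHz.
20.24 kHz > fs/2 = 13.51 kHz, folds to fs − 20.24 kHz = 6.78 kHz.
65.84 kHz mod fs = 11.8 kHz.
11.8 kHz ≤ fs/2 = 13.51 kHz, appears at 11.8 kHz.
17.9 kHz > fs/2 = 13.51 kHz, folds to fs − 17.9 kHz = 9.12 kHz.
Distinct values: {1.88 kHz, 6.78 kHz, 9.12 kHz, 11.8 kHz, 11.96 kHz} → 5.

5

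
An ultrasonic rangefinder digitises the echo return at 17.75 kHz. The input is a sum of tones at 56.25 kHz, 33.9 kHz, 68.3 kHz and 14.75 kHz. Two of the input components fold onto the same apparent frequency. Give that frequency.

fs/2 = 8.875 kHz.
56.25 kHz mod fs = 3 kHz.
3 kHz ≤ fs/2 = 8.875 kHz, appears at 3 kHz.
33.9 kHz mod fs = 16.15 kHz.
16.15 kHz > fs/2 = 8.875 kHz, folds to fs − 16.15 kHz = 1.6 kHz.
68.3 kHz mod fs = 15.05 kHz.
15.05 kHz > fs/2 = 8.875 kHz, folds to fs − 15.05 kHz = 2.7 kHz.
14.75 kHz > fs/2 = 8.875 kHz, folds to fs − 14.75 kHz = 3 kHz.
14.75 kHz and 56.25 kHz both map to 3 kHz.

3 kHz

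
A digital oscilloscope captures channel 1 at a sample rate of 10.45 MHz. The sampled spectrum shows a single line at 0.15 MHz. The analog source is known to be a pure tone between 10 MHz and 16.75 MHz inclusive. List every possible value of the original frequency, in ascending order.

Frequencies that alias to 0.15 MHz are k·fs ± 0.15 MHz for integer k ≥ 0.
k=0: 0.15 MHz.
k=1: 10.3 MHz, 10.6 MHz.
k=2: 20.75 MHz, 21.05 MHz.
Within [10 MHz, 16.75 MHz]: 10.3 MHz, 10.6 MHz.

10.3 MHz, 10.6 MHz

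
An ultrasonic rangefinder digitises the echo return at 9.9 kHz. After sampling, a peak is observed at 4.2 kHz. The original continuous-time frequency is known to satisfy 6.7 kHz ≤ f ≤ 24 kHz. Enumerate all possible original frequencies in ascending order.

Frequencies that alias to 4.2 kHz are k·fs ± 4.2 kHz for integer k ≥ 0.
k=0: 4.2 kHz.
k=1: 5.7 kHz, 14.1 kHz.
k=2: 15.6 kHz, 24 kHz.
k=3: 25.5 kHz, 33.9 kHz.
Within [6.7 kHz, 24 kHz]: 14.1 kHz, 15.6 kHz, 24 kHz.

14.1 kHz, 15.6 kHz, 24 kHz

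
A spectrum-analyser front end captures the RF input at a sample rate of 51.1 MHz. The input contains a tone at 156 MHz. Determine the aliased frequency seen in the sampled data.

156 MHz mod fs = 2.7 MHz.
2.7 MHz ≤ fs/2 = 25.55 MHz, appears at 2.7 MHz.

2.7 MHz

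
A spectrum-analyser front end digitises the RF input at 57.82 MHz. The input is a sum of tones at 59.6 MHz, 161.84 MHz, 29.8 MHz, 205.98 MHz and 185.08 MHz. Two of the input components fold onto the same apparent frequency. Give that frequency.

fs/2 = 28.91 MHz.
59.6 MHz mod fs = 1.78 MHz.
1.78 MHz ≤ fs/2 = 28.91 MHz, appears at 1.78 MHz.
161.84 MHz mod fs = 46.2 MHz.
46.2 MHz > fs/2 = 28.91 MHz, folds to fs − 46.2 MHz = 11.62 MHz.
29.8 MHz > fs/2 = 28.91 MHz, folds to fs − 29.8 MHz = 28.02 MHz.
205.98 MHz mod fs = 32.52 MHz.
32.52 MHz > fs/2 = 28.91 MHz, folds to fs − 32.52 MHz = 25.3 MHz.
185.08 MHz mod fs = 11.62 MHz.
11.62 MHz ≤ fs/2 = 28.91 MHz, appears at 11.62 MHz.
161.84 MHz and 185.08 MHz both map to 11.62 MHz.

11.62 MHz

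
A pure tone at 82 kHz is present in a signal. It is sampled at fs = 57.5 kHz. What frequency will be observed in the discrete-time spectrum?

82 kHz mod fs = 24.5 kHz.
24.5 kHz ≤ fs/2 = 28.75 kHz, appears at 24.5 kHz.

24.5 kHz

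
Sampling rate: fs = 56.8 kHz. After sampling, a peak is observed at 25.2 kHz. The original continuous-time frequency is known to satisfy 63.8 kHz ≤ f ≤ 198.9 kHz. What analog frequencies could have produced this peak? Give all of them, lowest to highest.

82 kHz, 88.4 kHz, 138.8 kHz, 145.2 kHz, 195.6 kHz

Frequencies that alias to 25.2 kHz are k·fs ± 25.2 kHz for integer k ≥ 0.
k=0: 25.2 kHz.
k=1: 31.6 kHz, 82 kHz.
k=2: 88.4 kHz, 138.8 kHz.
k=3: 145.2 kHz, 195.6 kHz.
k=4: 202 kHz, 252.4 kHz.
Within [63.8 kHz, 198.9 kHz]: 82 kHz, 88.4 kHz, 138.8 kHz, 145.2 kHz, 195.6 kHz.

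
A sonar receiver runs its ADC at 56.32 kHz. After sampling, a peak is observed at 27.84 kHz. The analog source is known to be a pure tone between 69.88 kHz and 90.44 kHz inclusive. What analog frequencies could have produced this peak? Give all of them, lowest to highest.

84.16 kHz, 84.8 kHz

Frequencies that alias to 27.84 kHz are k·fs ± 27.84 kHz for integer k ≥ 0.
k=0: 27.84 kHz.
k=1: 28.48 kHz, 84.16 kHz.
k=2: 84.8 kHz, 140.48 kHz.
k=3: 141.12 kHz, 196.8 kHz.
Within [69.88 kHz, 90.44 kHz]: 84.16 kHz, 84.8 kHz.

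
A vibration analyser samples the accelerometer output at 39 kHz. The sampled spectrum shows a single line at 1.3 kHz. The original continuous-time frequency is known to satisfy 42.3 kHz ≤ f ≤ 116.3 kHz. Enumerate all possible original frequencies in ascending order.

Frequencies that alias to 1.3 kHz are k·fs ± 1.3 kHz for integer k ≥ 0.
k=0: 1.3 kHz.
k=1: 37.7 kHz, 40.3 kHz.
k=2: 76.7 kHz, 79.3 kHz.
k=3: 115.7 kHz, 118.3 kHz.
k=4: 154.7 kHz, 157.3 kHz.
Within [42.3 kHz, 116.3 kHz]: 76.7 kHz, 79.3 kHz, 115.7 kHz.

76.7 kHz, 79.3 kHz, 115.7 kHz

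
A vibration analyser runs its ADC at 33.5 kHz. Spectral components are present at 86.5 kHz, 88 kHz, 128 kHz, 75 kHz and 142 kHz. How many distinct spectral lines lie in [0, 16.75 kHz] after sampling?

4

fs/2 = 16.75 kHz.
86.5 kHz mod fs = 19.5 kHz.
19.5 kHz > fs/2 = 16.75 kHz, folds to fs − 19.5 kHz = 14 kHz.
88 kHz mod fs = 21 kHz.
21 kHz > fs/2 = 16.75 kHz, folds to fs − 21 kHz = 12.5 kHz.
128 kHz mod fs = 27.5 kHz.
27.5 kHz > fs/2 = 16.75 kHz, folds to fs − 27.5 kHz = 6 kHz.
75 kHz mod fs = 8 kHz.
8 kHz ≤ fs/2 = 16.75 kHz, appears at 8 kHz.
142 kHz mod fs = 8 kHz.
8 kHz ≤ fs/2 = 16.75 kHz, appears at 8 kHz.
Distinct values: {6 kHz, 8 kHz, 12.5 kHz, 14 kHz} → 4.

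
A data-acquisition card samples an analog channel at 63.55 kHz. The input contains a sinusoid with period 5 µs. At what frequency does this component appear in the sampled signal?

T = 5 µs → f = 1/T = 200 kHz.
200 kHz mod fs = 9.35 kHz.
9.35 kHz ≤ fs/2 = 31.775 kHz, appears at 9.35 kHz.

9.35 kHz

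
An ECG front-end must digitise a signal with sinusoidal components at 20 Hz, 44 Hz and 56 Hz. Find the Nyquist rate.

Highest-frequency component: 56 Hz.
Nyquist rate = 2 × 56 Hz = 112 Hz.

112 Hz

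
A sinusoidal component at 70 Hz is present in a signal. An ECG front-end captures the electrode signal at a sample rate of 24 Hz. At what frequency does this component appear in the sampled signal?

70 Hz mod fs = 22 Hz.
22 Hz > fs/2 = 12 Hz, folds to fs − 22 Hz = 2 Hz.

2 Hz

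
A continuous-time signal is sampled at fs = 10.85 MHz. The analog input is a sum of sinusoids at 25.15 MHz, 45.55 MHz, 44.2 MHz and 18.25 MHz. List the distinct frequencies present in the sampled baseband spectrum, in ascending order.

fs/2 = 5.425 MHz.
25.15 MHz mod fs = 3.45 MHz.
3.45 MHz ≤ fs/2 = 5.425 MHz, appears at 3.45 MHz.
45.55 MHz mod fs = 2.15 MHz.
2.15 MHz ≤ fs/2 = 5.425 MHz, appears at 2.15 MHz.
44.2 MHz mod fs = 0.8 MHz.
0.8 MHz ≤ fs/2 = 5.425 MHz, appears at 0.8 MHz.
18.25 MHz mod fs = 7.4 MHz.
7.4 MHz > fs/2 = 5.425 MHz, folds to fs − 7.4 MHz = 3.45 MHz.
Distinct values: {0.8 MHz, 2.15 MHz, 3.45 MHz}.

0.8 MHz, 2.15 MHz, 3.45 MHz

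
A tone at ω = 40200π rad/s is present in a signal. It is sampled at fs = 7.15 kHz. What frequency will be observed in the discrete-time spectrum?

ω = 40200π rad/s → f = ω/(2π) = 20100 Hz = 20.1 kHz.
20.1 kHz mod fs = 5.8 kHz.
5.8 kHz > fs/2 = 3.575 kHz, folds to fs − 5.8 kHz = 1.35 kHz.

1.35 kHz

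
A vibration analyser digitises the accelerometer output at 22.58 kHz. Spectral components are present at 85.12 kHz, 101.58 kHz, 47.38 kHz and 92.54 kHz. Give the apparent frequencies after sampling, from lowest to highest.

2.22 kHz, 5.2 kHz, 11.26 kHz

fs/2 = 11.29 kHz.
85.12 kHz mod fs = 17.38 kHz.
17.38 kHz > fs/2 = 11.29 kHz, folds to fs − 17.38 kHz = 5.2 kHz.
101.58 kHz mod fs = 11.26 kHz.
11.26 kHz ≤ fs/2 = 11.29 kHz, appears at 11.26 kHz.
47.38 kHz mod fs = 2.22 kHz.
2.22 kHz ≤ fs/2 = 11.29 kHz, appears at 2.22 kHz.
92.54 kHz mod fs = 2.22 kHz.
2.22 kHz ≤ fs/2 = 11.29 kHz, appears at 2.22 kHz.
Distinct values: {2.22 kHz, 5.2 kHz, 11.26 kHz}.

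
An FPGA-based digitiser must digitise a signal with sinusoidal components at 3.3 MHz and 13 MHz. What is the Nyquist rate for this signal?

26 MHz

Highest-frequency component: 13 MHz.
Nyquist rate = 2 × 13 MHz = 26 MHz.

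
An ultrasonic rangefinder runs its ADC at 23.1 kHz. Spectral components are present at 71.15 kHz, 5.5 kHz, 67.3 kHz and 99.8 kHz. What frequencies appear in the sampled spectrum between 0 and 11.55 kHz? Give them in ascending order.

1.85 kHz, 2 kHz, 5.5 kHz, 7.4 kHz

fs/2 = 11.55 kHz.
71.15 kHz mod fs = 1.85 kHz.
1.85 kHz ≤ fs/2 = 11.55 kHz, appears at 1.85 kHz.
5.5 kHz ≤ fs/2 = 11.55 kHz, passes unchanged.
67.3 kHz mod fs = 21.1 kHz.
21.1 kHz > fs/2 = 11.55 kHz, folds to fs − 21.1 kHz = 2 kHz.
99.8 kHz mod fs = 7.4 kHz.
7.4 kHz ≤ fs/2 = 11.55 kHz, appears at 7.4 kHz.
Distinct values: {1.85 kHz, 2 kHz, 5.5 kHz, 7.4 kHz}.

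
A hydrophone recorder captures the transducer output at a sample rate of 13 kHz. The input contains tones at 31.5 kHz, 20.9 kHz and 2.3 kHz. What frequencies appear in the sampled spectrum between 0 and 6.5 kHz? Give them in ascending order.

2.3 kHz, 5.1 kHz, 5.5 kHz

fs/2 = 6.5 kHz.
31.5 kHz mod fs = 5.5 kHz.
5.5 kHz ≤ fs/2 = 6.5 kHz, appears at 5.5 kHz.
20.9 kHz mod fs = 7.9 kHz.
7.9 kHz > fs/2 = 6.5 kHz, folds to fs − 7.9 kHz = 5.1 kHz.
2.3 kHz ≤ fs/2 = 6.5 kHz, passes unchanged.
Distinct values: {2.3 kHz, 5.1 kHz, 5.5 kHz}.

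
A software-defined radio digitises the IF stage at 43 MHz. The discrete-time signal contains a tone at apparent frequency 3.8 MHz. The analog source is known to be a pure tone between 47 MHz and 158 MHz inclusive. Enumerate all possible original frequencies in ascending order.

82.2 MHz, 89.8 MHz, 125.2 MHz, 132.8 MHz

Frequencies that alias to 3.8 MHz are k·fs ± 3.8 MHz for integer k ≥ 0.
k=0: 3.8 MHz.
k=1: 39.2 MHz, 46.8 MHz.
k=2: 82.2 MHz, 89.8 MHz.
k=3: 125.2 MHz, 132.8 MHz.
k=4: 168.2 MHz, 175.8 MHz.
Within [47 MHz, 158 MHz]: 82.2 MHz, 89.8 MHz, 125.2 MHz, 132.8 MHz.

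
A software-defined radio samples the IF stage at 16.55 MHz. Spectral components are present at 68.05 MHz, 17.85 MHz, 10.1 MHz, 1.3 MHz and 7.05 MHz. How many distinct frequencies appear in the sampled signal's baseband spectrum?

4

fs/2 = 8.275 MHz.
68.05 MHz mod fs = 1.85 MHz.
1.85 MHz ≤ fs/2 = 8.275 MHz, appears at 1.85 MHz.
17.85 MHz mod fs = 1.3 MHz.
1.3 MHz ≤ fs/2 = 8.275 MHz, appears at 1.3 MHz.
10.1 MHz > fs/2 = 8.275 MHz, folds to fs − 10.1 MHz = 6.45 MHz.
1.3 MHz ≤ fs/2 = 8.275 MHz, passes unchanged.
7.05 MHz ≤ fs/2 = 8.275 MHz, passes unchanged.
Distinct values: {1.3 MHz, 1.85 MHz, 6.45 MHz, 7.05 MHz} → 4.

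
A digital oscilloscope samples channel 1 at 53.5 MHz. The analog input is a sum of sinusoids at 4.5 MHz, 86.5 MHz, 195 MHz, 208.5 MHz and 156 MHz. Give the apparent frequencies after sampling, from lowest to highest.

4.5 MHz, 5.5 MHz, 19 MHz, 20.5 MHz

fs/2 = 26.75 MHz.
4.5 MHz ≤ fs/2 = 26.75 MHz, passes unchanged.
86.5 MHz mod fs = 33 MHz.
33 MHz > fs/2 = 26.75 MHz, folds to fs − 33 MHz = 20.5 MHz.
195 MHz mod fs = 34.5 MHz.
34.5 MHz > fs/2 = 26.75 MHz, folds to fs − 34.5 MHz = 19 MHz.
208.5 MHz mod fs = 48 MHz.
48 MHz > fs/2 = 26.75 MHz, folds to fs − 48 MHz = 5.5 MHz.
156 MHz mod fs = 49 MHz.
49 MHz > fs/2 = 26.75 MHz, folds to fs − 49 MHz = 4.5 MHz.
Distinct values: {4.5 MHz, 5.5 MHz, 19 MHz, 20.5 MHz}.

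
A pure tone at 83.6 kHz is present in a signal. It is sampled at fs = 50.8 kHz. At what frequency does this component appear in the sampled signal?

18 kHz

83.6 kHz mod fs = 32.8 kHz.
32.8 kHz > fs/2 = 25.4 kHz, folds to fs − 32.8 kHz = 18 kHz.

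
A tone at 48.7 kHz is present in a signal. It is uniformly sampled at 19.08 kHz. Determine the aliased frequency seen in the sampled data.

8.54 kHz

48.7 kHz mod fs = 10.54 kHz.
10.54 kHz > fs/2 = 9.54 kHz, folds to fs − 10.54 kHz = 8.54 kHz.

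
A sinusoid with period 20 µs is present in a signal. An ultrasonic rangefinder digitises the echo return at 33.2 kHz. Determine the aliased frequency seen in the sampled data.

T = 20 µs → f = 1/T = 50 kHz.
50 kHz mod fs = 16.8 kHz.
16.8 kHz > fs/2 = 16.6 kHz, folds to fs − 16.8 kHz = 16.4 kHz.

16.4 kHz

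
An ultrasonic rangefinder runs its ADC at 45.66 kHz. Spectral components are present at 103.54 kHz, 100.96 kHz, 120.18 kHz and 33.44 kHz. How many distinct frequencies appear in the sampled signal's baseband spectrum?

3

fs/2 = 22.83 kHz.
103.54 kHz mod fs = 12.22 kHz.
12.22 kHz ≤ fs/2 = 22.83 kHz, appears at 12.22 kHz.
100.96 kHz mod fs = 9.64 kHz.
9.64 kHz ≤ fs/2 = 22.83 kHz, appears at 9.64 kHz.
120.18 kHz mod fs = 28.86 kHz.
28.86 kHz > fs/2 = 22.83 kHz, folds to fs − 28.86 kHz = 16.8 kHz.
33.44 kHz > fs/2 = 22.83 kHz, folds to fs − 33.44 kHz = 12.22 kHz.
Distinct values: {9.64 kHz, 12.22 kHz, 16.8 kHz} → 3.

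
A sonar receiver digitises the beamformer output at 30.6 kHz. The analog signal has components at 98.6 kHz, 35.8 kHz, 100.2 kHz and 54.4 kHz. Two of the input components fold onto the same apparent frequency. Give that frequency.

fs/2 = 15.3 kHz.
98.6 kHz mod fs = 6.8 kHz.
6.8 kHz ≤ fs/2 = 15.3 kHz, appears at 6.8 kHz.
35.8 kHz mod fs = 5.2 kHz.
5.2 kHz ≤ fs/2 = 15.3 kHz, appears at 5.2 kHz.
100.2 kHz mod fs = 8.4 kHz.
8.4 kHz ≤ fs/2 = 15.3 kHz, appears at 8.4 kHz.
54.4 kHz mod fs = 23.8 kHz.
23.8 kHz > fs/2 = 15.3 kHz, folds to fs − 23.8 kHz = 6.8 kHz.
54.4 kHz and 98.6 kHz both map to 6.8 kHz.

6.8 kHz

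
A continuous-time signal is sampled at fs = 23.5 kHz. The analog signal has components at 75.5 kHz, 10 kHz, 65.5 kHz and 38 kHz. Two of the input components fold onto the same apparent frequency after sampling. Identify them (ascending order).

fs/2 = 11.75 kHz.
75.5 kHz mod fs = 5 kHz.
5 kHz ≤ fs/2 = 11.75 kHz, appears at 5 kHz.
10 kHz ≤ fs/2 = 11.75 kHz, passes unchanged.
65.5 kHz mod fs = 18.5 kHz.
18.5 kHz > fs/2 = 11.75 kHz, folds to fs − 18.5 kHz = 5 kHz.
38 kHz mod fs = 14.5 kHz.
14.5 kHz > fs/2 = 11.75 kHz, folds to fs − 14.5 kHz = 9 kHz.
65.5 kHz and 75.5 kHz both map to 5 kHz.

65.5 kHz, 75.5 kHz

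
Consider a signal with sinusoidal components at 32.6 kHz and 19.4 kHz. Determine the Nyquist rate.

65.2 kHz

Highest-frequency component: 32.6 kHz.
Nyquist rate = 2 × 32.6 kHz = 65.2 kHz.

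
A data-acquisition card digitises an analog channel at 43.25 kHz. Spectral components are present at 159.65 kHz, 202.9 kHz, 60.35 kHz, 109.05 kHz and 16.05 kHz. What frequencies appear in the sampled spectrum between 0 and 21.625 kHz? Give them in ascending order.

fs/2 = 21.625 kHz.
159.65 kHz mod fs = 29.9 kHz.
29.9 kHz > fs/2 = 21.625 kHz, folds to fs − 29.9 kHz = 13.35 kHz.
202.9 kHz mod fs = 29.9 kHz.
29.9 kHz > fs/2 = 21.625 kHz, folds to fs − 29.9 kHz = 13.35 kHz.
60.35 kHz mod fs = 17.1 kHz.
17.1 kHz ≤ fs/2 = 21.625 kHz, appears at 17.1 kHz.
109.05 kHz mod fs = 22.55 kHz.
22.55 kHz > fs/2 = 21.625 kHz, folds to fs − 22.55 kHz = 20.7 kHz.
16.05 kHz ≤ fs/2 = 21.625 kHz, passes unchanged.
Distinct values: {13.35 kHz, 16.05 kHz, 17.1 kHz, 20.7 kHz}.

13.35 kHz, 16.05 kHz, 17.1 kHz, 20.7 kHz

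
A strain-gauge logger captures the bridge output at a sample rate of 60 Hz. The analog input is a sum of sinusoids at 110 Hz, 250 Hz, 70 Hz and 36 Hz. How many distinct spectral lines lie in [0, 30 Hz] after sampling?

fs/2 = 30 Hz.
110 Hz mod fs = 50 Hz.
50 Hz > fs/2 = 30 Hz, folds to fs − 50 Hz = 10 Hz.
250 Hz mod fs = 10 Hz.
10 Hz ≤ fs/2 = 30 Hz, appears at 10 Hz.
70 Hz mod fs = 10 Hz.
10 Hz ≤ fs/2 = 30 Hz, appears at 10 Hz.
36 Hz > fs/2 = 30 Hz, folds to fs − 36 Hz = 24 Hz.
Distinct values: {10 Hz, 24 Hz} → 2.

2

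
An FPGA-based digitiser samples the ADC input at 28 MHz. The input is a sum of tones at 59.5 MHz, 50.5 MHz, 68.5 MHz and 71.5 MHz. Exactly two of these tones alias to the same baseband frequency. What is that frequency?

12.5 MHz

fs/2 = 14 MHz.
59.5 MHz mod fs = 3.5 MHz.
3.5 MHz ≤ fs/2 = 14 MHz, appears at 3.5 MHz.
50.5 MHz mod fs = 22.5 MHz.
22.5 MHz > fs/2 = 14 MHz, folds to fs − 22.5 MHz = 5.5 MHz.
68.5 MHz mod fs = 12.5 MHz.
12.5 MHz ≤ fs/2 = 14 MHz, appears at 12.5 MHz.
71.5 MHz mod fs = 15.5 MHz.
15.5 MHz > fs/2 = 14 MHz, folds to fs − 15.5 MHz = 12.5 MHz.
68.5 MHz and 71.5 MHz both map to 12.5 MHz.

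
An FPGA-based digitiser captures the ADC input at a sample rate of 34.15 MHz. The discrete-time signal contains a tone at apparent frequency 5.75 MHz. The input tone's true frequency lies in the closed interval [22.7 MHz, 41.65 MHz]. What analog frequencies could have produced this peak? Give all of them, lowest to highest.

Frequencies that alias to 5.75 MHz are k·fs ± 5.75 MHz for integer k ≥ 0.
k=0: 5.75 MHz.
k=1: 28.4 MHz, 39.9 MHz.
k=2: 62.55 MHz, 74.05 MHz.
Within [22.7 MHz, 41.65 MHz]: 28.4 MHz, 39.9 MHz.

28.4 MHz, 39.9 MHz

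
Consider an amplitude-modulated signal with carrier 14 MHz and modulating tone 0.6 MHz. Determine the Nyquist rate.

AM sidebands sit at fc ± fm = 13.4 MHz and 14.6 MHz.
Highest-frequency component: 14.6 MHz.
Nyquist rate = 2 × 14.6 MHz = 29.2 MHz.

29.2 MHz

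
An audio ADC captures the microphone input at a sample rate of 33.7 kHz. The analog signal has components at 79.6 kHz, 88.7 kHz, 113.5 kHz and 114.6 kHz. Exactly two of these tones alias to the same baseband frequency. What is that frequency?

fs/2 = 16.85 kHz.
79.6 kHz mod fs = 12.2 kHz.
12.2 kHz ≤ fs/2 = 16.85 kHz, appears at 12.2 kHz.
88.7 kHz mod fs = 21.3 kHz.
21.3 kHz > fs/2 = 16.85 kHz, folds to fs − 21.3 kHz = 12.4 kHz.
113.5 kHz mod fs = 12.4 kHz.
12.4 kHz ≤ fs/2 = 16.85 kHz, appears at 12.4 kHz.
114.6 kHz mod fs = 13.5 kHz.
13.5 kHz ≤ fs/2 = 16.85 kHz, appears at 13.5 kHz.
88.7 kHz and 113.5 kHz both map to 12.4 kHz.

12.4 kHz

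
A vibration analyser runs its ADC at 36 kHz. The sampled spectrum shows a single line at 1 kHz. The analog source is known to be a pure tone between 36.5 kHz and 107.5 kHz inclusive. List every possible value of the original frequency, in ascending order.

37 kHz, 71 kHz, 73 kHz, 107 kHz

Frequencies that alias to 1 kHz are k·fs ± 1 kHz for integer k ≥ 0.
k=0: 1 kHz.
k=1: 35 kHz, 37 kHz.
k=2: 71 kHz, 73 kHz.
k=3: 107 kHz, 109 kHz.
k=4: 143 kHz, 145 kHz.
Within [36.5 kHz, 107.5 kHz]: 37 kHz, 71 kHz, 73 kHz, 107 kHz.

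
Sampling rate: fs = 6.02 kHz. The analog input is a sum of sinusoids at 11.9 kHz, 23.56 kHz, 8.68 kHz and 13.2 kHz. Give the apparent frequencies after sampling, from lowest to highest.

fs/2 = 3.01 kHz.
11.9 kHz mod fs = 5.88 kHz.
5.88 kHz > fs/2 = 3.01 kHz, folds to fs − 5.88 kHz = 0.14 kHz.
23.56 kHz mod fs = 5.5 kHz.
5.5 kHz > fs/2 = 3.01 kHz, folds to fs − 5.5 kHz = 0.52 kHz.
8.68 kHz mod fs = 2.66 kHz.
2.66 kHz ≤ fs/2 = 3.01 kHz, appears at 2.66 kHz.
13.2 kHz mod fs = 1.16 kHz.
1.16 kHz ≤ fs/2 = 3.01 kHz, appears at 1.16 kHz.
Distinct values: {0.14 kHz, 0.52 kHz, 1.16 kHz, 2.66 kHz}.

0.14 kHz, 0.52 kHz, 1.16 kHz, 2.66 kHz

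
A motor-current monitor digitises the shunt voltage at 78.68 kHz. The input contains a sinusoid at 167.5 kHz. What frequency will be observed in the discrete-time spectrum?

10.14 kHz

167.5 kHz mod fs = 10.14 kHz.
10.14 kHz ≤ fs/2 = 39.34 kHz, appears at 10.14 kHz.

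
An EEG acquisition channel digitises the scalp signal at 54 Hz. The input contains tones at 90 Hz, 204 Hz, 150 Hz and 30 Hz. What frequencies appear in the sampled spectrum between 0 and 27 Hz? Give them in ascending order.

fs/2 = 27 Hz.
90 Hz mod fs = 36 Hz.
36 Hz > fs/2 = 27 Hz, folds to fs − 36 Hz = 18 Hz.
204 Hz mod fs = 42 Hz.
42 Hz > fs/2 = 27 Hz, folds to fs − 42 Hz = 12 Hz.
150 Hz mod fs = 42 Hz.
42 Hz > fs/2 = 27 Hz, folds to fs − 42 Hz = 12 Hz.
30 Hz > fs/2 = 27 Hz, folds to fs − 30 Hz = 24 Hz.
Distinct values: {12 Hz, 18 Hz, 24 Hz}.

12 Hz, 18 Hz, 24 Hz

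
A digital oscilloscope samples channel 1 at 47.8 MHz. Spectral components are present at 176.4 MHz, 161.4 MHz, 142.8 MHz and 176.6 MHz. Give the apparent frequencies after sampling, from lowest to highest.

fs/2 = 23.9 MHz.
176.4 MHz mod fs = 33 MHz.
33 MHz > fs/2 = 23.9 MHz, folds to fs − 33 MHz = 14.8 MHz.
161.4 MHz mod fs = 18 MHz.
18 MHz ≤ fs/2 = 23.9 MHz, appears at 18 MHz.
142.8 MHz mod fs = 47.2 MHz.
47.2 MHz > fs/2 = 23.9 MHz, folds to fs − 47.2 MHz = 0.6 MHz.
176.6 MHz mod fs = 33.2 MHz.
33.2 MHz > fs/2 = 23.9 MHz, folds to fs − 33.2 MHz = 14.6 MHz.
Distinct values: {0.6 MHz, 14.6 MHz, 14.8 MHz, 18 MHz}.

0.6 MHz, 14.6 MHz, 14.8 MHz, 18 MHz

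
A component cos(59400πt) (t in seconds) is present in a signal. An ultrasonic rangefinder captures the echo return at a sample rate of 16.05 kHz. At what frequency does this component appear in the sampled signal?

2.4 kHz

ω = 59400π rad/s → f = ω/(2π) = 29700 Hz = 29.7 kHz.
29.7 kHz mod fs = 13.65 kHz.
13.65 kHz > fs/2 = 8.025 kHz, folds to fs − 13.65 kHz = 2.4 kHz.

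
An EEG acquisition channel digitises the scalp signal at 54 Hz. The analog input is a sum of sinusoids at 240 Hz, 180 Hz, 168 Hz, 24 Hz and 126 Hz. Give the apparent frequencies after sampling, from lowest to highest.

fs/2 = 27 Hz.
240 Hz mod fs = 24 Hz.
24 Hz ≤ fs/2 = 27 Hz, appears at 24 Hz.
180 Hz mod fs = 18 Hz.
18 Hz ≤ fs/2 = 27 Hz, appears at 18 Hz.
168 Hz mod fs = 6 Hz.
6 Hz ≤ fs/2 = 27 Hz, appears at 6 Hz.
24 Hz ≤ fs/2 = 27 Hz, passes unchanged.
126 Hz mod fs = 18 Hz.
18 Hz ≤ fs/2 = 27 Hz, appears at 18 Hz.
Distinct values: {6 Hz, 18 Hz, 24 Hz}.

6 Hz, 18 Hz, 24 Hz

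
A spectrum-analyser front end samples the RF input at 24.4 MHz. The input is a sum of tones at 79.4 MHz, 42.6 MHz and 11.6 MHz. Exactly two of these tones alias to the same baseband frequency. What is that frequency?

fs/2 = 12.2 MHz.
79.4 MHz mod fs = 6.2 MHz.
6.2 MHz ≤ fs/2 = 12.2 MHz, appears at 6.2 MHz.
42.6 MHz mod fs = 18.2 MHz.
18.2 MHz > fs/2 = 12.2 MHz, folds to fs − 18.2 MHz = 6.2 MHz.
11.6 MHz ≤ fs/2 = 12.2 MHz, passes unchanged.
42.6 MHz and 79.4 MHz both map to 6.2 MHz.

6.2 MHz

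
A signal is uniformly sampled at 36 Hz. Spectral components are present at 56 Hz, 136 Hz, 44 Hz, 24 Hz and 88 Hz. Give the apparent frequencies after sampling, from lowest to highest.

fs/2 = 18 Hz.
56 Hz mod fs = 20 Hz.
20 Hz > fs/2 = 18 Hz, folds to fs − 20 Hz = 16 Hz.
136 Hz mod fs = 28 Hz.
28 Hz > fs/2 = 18 Hz, folds to fs − 28 Hz = 8 Hz.
44 Hz mod fs = 8 Hz.
8 Hz ≤ fs/2 = 18 Hz, appears at 8 Hz.
24 Hz > fs/2 = 18 Hz, folds to fs − 24 Hz = 12 Hz.
88 Hz mod fs = 16 Hz.
16 Hz ≤ fs/2 = 18 Hz, appears at 16 Hz.
Distinct values: {8 Hz, 12 Hz, 16 Hz}.

8 Hz, 12 Hz, 16 Hz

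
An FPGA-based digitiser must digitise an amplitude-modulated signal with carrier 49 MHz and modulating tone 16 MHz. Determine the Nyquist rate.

AM sidebands sit at fc ± fm = 33 MHz and 65 MHz.
Highest-frequency component: 65 MHz.
Nyquist rate = 2 × 65 MHz = 130 MHz.

130 MHz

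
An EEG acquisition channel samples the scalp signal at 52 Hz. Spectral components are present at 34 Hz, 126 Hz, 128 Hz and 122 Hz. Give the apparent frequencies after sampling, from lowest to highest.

fs/2 = 26 Hz.
34 Hz > fs/2 = 26 Hz, folds to fs − 34 Hz = 18 Hz.
126 Hz mod fs = 22 Hz.
22 Hz ≤ fs/2 = 26 Hz, appears at 22 Hz.
128 Hz mod fs = 24 Hz.
24 Hz ≤ fs/2 = 26 Hz, appears at 24 Hz.
122 Hz mod fs = 18 Hz.
18 Hz ≤ fs/2 = 26 Hz, appears at 18 Hz.
Distinct values: {18 Hz, 22 Hz, 24 Hz}.

18 Hz, 22 Hz, 24 Hz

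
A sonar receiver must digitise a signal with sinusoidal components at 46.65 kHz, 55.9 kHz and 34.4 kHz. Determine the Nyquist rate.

Highest-frequency component: 55.9 kHz.
Nyquist rate = 2 × 55.9 kHz = 111.8 kHz.

111.8 kHz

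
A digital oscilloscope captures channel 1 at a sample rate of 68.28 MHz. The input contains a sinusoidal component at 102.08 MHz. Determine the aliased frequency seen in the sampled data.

33.8 MHz

102.08 MHz mod fs = 33.8 MHz.
33.8 MHz ≤ fs/2 = 34.14 MHz, appears at 33.8 MHz.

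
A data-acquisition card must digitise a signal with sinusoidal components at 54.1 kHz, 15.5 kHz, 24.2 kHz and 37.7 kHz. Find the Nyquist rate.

108.2 kHz

Highest-frequency component: 54.1 kHz.
Nyquist rate = 2 × 54.1 kHz = 108.2 kHz.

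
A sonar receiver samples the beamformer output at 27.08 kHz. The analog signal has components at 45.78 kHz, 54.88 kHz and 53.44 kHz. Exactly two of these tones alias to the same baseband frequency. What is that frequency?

fs/2 = 13.54 kHz.
45.78 kHz mod fs = 18.7 kHz.
18.7 kHz > fs/2 = 13.54 kHz, folds to fs − 18.7 kHz = 8.38 kHz.
54.88 kHz mod fs = 0.72 kHz.
0.72 kHz ≤ fs/2 = 13.54 kHz, appears at 0.72 kHz.
53.44 kHz mod fs = 26.36 kHz.
26.36 kHz > fs/2 = 13.54 kHz, folds to fs − 26.36 kHz = 0.72 kHz.
53.44 kHz and 54.88 kHz both map to 0.72 kHz.

0.72 kHz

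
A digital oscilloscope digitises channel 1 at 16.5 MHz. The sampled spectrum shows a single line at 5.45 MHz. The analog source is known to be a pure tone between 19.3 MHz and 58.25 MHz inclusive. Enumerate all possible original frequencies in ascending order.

21.95 MHz, 27.55 MHz, 38.45 MHz, 44.05 MHz, 54.95 MHz

Frequencies that alias to 5.45 MHz are k·fs ± 5.45 MHz for integer k ≥ 0.
k=0: 5.45 MHz.
k=1: 11.05 MHz, 21.95 MHz.
k=2: 27.55 MHz, 38.45 MHz.
k=3: 44.05 MHz, 54.95 MHz.
k=4: 60.55 MHz, 71.45 MHz.
Within [19.3 MHz, 58.25 MHz]: 21.95 MHz, 27.55 MHz, 38.45 MHz, 44.05 MHz, 54.95 MHz.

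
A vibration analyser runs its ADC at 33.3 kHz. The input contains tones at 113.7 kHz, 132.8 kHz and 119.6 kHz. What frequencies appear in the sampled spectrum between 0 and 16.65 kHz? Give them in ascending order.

fs/2 = 16.65 kHz.
113.7 kHz mod fs = 13.8 kHz.
13.8 kHz ≤ fs/2 = 16.65 kHz, appears at 13.8 kHz.
132.8 kHz mod fs = 32.9 kHz.
32.9 kHz > fs/2 = 16.65 kHz, folds to fs − 32.9 kHz = 0.4 kHz.
119.6 kHz mod fs = 19.7 kHz.
19.7 kHz > fs/2 = 16.65 kHz, folds to fs − 19.7 kHz = 13.6 kHz.
Distinct values: {0.4 kHz, 13.6 kHz, 13.8 kHz}.

0.4 kHz, 13.6 kHz, 13.8 kHz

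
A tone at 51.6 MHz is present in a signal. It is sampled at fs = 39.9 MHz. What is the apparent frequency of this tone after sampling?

51.6 MHz mod fs = 11.7 MHz.
11.7 MHz ≤ fs/2 = 19.95 MHz, appears at 11.7 MHz.

11.7 MHz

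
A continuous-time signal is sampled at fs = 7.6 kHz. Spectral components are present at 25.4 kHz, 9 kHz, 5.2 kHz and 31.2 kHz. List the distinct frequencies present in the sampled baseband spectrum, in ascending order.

fs/2 = 3.8 kHz.
25.4 kHz mod fs = 2.6 kHz.
2.6 kHz ≤ fs/2 = 3.8 kHz, appears at 2.6 kHz.
9 kHz mod fs = 1.4 kHz.
1.4 kHz ≤ fs/2 = 3.8 kHz, appears at 1.4 kHz.
5.2 kHz > fs/2 = 3.8 kHz, folds to fs − 5.2 kHz = 2.4 kHz.
31.2 kHz mod fs = 0.8 kHz.
0.8 kHz ≤ fs/2 = 3.8 kHz, appears at 0.8 kHz.
Distinct values: {0.8 kHz, 1.4 kHz, 2.4 kHz, 2.6 kHz}.

0.8 kHz, 1.4 kHz, 2.4 kHz, 2.6 kHz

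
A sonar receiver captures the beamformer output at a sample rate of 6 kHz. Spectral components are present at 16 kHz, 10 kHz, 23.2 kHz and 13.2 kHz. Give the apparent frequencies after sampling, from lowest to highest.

fs/2 = 3 kHz.
16 kHz mod fs = 4 kHz.
4 kHz > fs/2 = 3 kHz, folds to fs − 4 kHz = 2 kHz.
10 kHz mod fs = 4 kHz.
4 kHz > fs/2 = 3 kHz, folds to fs − 4 kHz = 2 kHz.
23.2 kHz mod fs = 5.2 kHz.
5.2 kHz > fs/2 = 3 kHz, folds to fs − 5.2 kHz = 0.8 kHz.
13.2 kHz mod fs = 1.2 kHz.
1.2 kHz ≤ fs/2 = 3 kHz, appears at 1.2 kHz.
Distinct values: {0.8 kHz, 1.2 kHz, 2 kHz}.

0.8 kHz, 1.2 kHz, 2 kHz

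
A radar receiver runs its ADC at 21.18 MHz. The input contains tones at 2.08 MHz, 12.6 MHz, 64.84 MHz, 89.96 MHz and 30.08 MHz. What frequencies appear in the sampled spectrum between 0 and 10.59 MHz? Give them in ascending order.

fs/2 = 10.59 MHz.
2.08 MHz ≤ fs/2 = 10.59 MHz, passes unchanged.
12.6 MHz > fs/2 = 10.59 MHz, folds to fs − 12.6 MHz = 8.58 MHz.
64.84 MHz mod fs = 1.3 MHz.
1.3 MHz ≤ fs/2 = 10.59 MHz, appears at 1.3 MHz.
89.96 MHz mod fs = 5.24 MHz.
5.24 MHz ≤ fs/2 = 10.59 MHz, appears at 5.24 MHz.
30.08 MHz mod fs = 8.9 MHz.
8.9 MHz ≤ fs/2 = 10.59 MHz, appears at 8.9 MHz.
Distinct values: {1.3 MHz, 2.08 MHz, 5.24 MHz, 8.58 MHz, 8.9 MHz}.

1.3 MHz, 2.08 MHz, 5.24 MHz, 8.58 MHz, 8.9 MHz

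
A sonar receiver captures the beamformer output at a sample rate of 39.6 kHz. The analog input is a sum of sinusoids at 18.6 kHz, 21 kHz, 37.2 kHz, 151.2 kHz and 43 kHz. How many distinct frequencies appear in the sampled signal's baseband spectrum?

4

fs/2 = 19.8 kHz.
18.6 kHz ≤ fs/2 = 19.8 kHz, passes unchanged.
21 kHz > fs/2 = 19.8 kHz, folds to fs − 21 kHz = 18.6 kHz.
37.2 kHz > fs/2 = 19.8 kHz, folds to fs − 37.2 kHz = 2.4 kHz.
151.2 kHz mod fs = 32.4 kHz.
32.4 kHz > fs/2 = 19.8 kHz, folds to fs − 32.4 kHz = 7.2 kHz.
43 kHz mod fs = 3.4 kHz.
3.4 kHz ≤ fs/2 = 19.8 kHz, appears at 3.4 kHz.
Distinct values: {2.4 kHz, 3.4 kHz, 7.2 kHz, 18.6 kHz} → 4.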